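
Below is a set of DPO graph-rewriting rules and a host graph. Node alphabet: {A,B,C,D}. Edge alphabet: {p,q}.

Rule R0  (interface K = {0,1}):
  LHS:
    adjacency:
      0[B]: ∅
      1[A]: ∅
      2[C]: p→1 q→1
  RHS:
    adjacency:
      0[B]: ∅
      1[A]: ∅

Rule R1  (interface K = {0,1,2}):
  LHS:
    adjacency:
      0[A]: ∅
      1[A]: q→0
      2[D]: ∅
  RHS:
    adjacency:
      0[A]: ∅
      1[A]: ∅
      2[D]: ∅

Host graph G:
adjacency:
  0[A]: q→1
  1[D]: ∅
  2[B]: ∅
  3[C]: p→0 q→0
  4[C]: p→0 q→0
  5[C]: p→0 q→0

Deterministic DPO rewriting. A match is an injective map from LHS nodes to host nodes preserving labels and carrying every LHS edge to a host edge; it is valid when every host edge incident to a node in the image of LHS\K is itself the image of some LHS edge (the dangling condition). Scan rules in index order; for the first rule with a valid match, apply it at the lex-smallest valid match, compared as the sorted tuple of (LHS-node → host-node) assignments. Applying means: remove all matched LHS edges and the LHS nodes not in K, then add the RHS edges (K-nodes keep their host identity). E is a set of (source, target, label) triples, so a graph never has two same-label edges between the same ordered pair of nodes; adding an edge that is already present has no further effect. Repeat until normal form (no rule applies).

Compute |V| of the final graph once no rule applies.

Answer: 3

Derivation:
initial: |V|=6 |E|=7  E = 0-q->1 3-p->0 3-q->0 4-p->0 4-q->0 5-p->0 5-q->0
step 1: apply R0 at {0↦2, 1↦0, 2↦3}  → |V|=5 |E|=5  E = 0-q->1 4-p->0 4-q->0 5-p->0 5-q->0
step 2: apply R0 at {0↦2, 1↦0, 2↦4}  → |V|=4 |E|=3  E = 0-q->1 5-p->0 5-q->0
step 3: apply R0 at {0↦2, 1↦0, 2↦5}  → |V|=3 |E|=1  E = 0-q->1
normal form: no rule applies after step 3
NF nodes: {0:A, 1:D, 2:B}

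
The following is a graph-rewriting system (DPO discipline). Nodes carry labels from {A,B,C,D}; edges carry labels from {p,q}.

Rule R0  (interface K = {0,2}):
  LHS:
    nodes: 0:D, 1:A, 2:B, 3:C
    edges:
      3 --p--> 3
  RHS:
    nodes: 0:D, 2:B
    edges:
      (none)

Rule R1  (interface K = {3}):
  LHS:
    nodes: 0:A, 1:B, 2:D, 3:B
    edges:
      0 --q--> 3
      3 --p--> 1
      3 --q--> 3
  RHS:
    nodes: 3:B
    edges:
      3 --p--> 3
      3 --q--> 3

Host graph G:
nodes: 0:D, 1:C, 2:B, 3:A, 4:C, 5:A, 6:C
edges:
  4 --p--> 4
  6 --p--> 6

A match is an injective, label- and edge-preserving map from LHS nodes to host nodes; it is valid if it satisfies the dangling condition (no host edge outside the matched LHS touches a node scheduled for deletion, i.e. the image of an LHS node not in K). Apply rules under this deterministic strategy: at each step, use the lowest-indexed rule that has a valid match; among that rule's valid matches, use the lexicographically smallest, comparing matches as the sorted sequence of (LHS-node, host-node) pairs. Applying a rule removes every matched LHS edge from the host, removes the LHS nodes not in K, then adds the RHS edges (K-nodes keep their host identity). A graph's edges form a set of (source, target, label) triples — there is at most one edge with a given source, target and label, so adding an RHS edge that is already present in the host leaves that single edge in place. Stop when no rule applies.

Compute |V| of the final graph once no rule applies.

Answer: 3

Steps:
start.  V:7 E:2  edges: 4-p->4 6-p->6
1. fire R0 via {0↦0, 1↦3, 2↦2, 3↦4}  →  V:5 E:1  edges: 6-p->6
2. fire R0 via {0↦0, 1↦5, 2↦2, 3↦6}  →  V:3 E:0  edges: ∅
halt: no rule applies after step 2
NF nodes: {0:D, 1:C, 2:B}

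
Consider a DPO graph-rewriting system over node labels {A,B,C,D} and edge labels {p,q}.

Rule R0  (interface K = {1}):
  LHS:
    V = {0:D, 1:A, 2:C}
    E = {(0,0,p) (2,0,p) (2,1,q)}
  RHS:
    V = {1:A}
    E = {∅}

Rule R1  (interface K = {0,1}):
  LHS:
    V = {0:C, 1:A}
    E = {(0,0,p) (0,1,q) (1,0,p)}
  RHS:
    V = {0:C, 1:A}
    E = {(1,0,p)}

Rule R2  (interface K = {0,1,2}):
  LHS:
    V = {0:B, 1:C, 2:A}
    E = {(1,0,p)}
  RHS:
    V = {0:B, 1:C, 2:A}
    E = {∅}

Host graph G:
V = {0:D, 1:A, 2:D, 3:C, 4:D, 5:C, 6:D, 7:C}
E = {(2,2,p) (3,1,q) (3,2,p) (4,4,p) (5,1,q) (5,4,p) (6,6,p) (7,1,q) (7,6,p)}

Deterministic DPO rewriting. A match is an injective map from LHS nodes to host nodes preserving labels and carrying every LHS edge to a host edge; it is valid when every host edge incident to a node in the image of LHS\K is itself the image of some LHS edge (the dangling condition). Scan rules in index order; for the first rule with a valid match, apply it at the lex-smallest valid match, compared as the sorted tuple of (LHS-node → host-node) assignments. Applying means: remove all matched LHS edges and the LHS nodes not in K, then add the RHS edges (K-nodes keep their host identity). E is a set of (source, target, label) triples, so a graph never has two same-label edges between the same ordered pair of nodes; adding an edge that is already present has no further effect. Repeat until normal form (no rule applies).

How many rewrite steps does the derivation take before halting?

Answer: 3

Steps:
[0] host  ⇒  8 nodes, 9 edges  {2-p->2 3-q->1 3-p->2 4-p->4 5-q->1 5-p->4 6-p->6 7-q->1 7-p->6}
[1] R0 @ {0↦2, 1↦1, 2↦3}  ⇒  6 nodes, 6 edges  {4-p->4 5-q->1 5-p->4 6-p->6 7-q->1 7-p->6}
[2] R0 @ {0↦4, 1↦1, 2↦5}  ⇒  4 nodes, 3 edges  {6-p->6 7-q->1 7-p->6}
[3] R0 @ {0↦6, 1↦1, 2↦7}  ⇒  2 nodes, 0 edges  {∅}
halt: no rule applies after step 3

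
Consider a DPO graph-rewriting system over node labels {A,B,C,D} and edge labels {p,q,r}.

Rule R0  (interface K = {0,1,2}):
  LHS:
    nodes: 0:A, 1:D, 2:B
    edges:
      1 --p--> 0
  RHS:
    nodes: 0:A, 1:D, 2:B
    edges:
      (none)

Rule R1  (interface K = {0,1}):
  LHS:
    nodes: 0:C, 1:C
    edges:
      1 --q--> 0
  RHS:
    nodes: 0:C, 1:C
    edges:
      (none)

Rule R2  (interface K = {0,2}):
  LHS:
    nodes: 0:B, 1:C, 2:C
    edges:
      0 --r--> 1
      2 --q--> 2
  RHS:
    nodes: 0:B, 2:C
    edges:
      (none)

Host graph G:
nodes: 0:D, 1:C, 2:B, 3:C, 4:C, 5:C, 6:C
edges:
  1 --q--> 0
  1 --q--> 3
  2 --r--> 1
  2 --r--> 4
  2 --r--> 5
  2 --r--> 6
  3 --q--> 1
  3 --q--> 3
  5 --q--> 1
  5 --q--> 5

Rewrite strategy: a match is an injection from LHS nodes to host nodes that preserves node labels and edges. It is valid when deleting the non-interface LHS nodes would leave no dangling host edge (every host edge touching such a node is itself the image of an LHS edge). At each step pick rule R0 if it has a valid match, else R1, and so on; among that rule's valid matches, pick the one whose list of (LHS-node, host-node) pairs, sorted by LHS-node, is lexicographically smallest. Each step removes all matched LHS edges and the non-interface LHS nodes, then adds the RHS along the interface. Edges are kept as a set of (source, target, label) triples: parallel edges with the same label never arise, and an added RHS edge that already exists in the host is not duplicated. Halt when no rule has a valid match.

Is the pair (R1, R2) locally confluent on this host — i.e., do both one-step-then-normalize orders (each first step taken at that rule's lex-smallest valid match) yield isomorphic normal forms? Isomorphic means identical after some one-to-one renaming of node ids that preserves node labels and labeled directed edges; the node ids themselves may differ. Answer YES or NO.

Answer: YES

Derivation:
branch R1-first: apply at {0↦1, 1↦3} → |E|=9, then 4 more step(s) → NF |V|=5 |E|=3 V={0:D, 1:C, 2:B, 3:C, 5:C} E=1-q->0 2-r->1 2-r->5
branch R2-first: apply at {0↦2, 1↦4, 2↦3} → |E|=8, then 4 more step(s) → NF |V|=5 |E|=3 V={0:D, 1:C, 2:B, 3:C, 5:C} E=1-q->0 2-r->1 2-r->5
graphs isomorphic (equal up to label-preserving node renaming)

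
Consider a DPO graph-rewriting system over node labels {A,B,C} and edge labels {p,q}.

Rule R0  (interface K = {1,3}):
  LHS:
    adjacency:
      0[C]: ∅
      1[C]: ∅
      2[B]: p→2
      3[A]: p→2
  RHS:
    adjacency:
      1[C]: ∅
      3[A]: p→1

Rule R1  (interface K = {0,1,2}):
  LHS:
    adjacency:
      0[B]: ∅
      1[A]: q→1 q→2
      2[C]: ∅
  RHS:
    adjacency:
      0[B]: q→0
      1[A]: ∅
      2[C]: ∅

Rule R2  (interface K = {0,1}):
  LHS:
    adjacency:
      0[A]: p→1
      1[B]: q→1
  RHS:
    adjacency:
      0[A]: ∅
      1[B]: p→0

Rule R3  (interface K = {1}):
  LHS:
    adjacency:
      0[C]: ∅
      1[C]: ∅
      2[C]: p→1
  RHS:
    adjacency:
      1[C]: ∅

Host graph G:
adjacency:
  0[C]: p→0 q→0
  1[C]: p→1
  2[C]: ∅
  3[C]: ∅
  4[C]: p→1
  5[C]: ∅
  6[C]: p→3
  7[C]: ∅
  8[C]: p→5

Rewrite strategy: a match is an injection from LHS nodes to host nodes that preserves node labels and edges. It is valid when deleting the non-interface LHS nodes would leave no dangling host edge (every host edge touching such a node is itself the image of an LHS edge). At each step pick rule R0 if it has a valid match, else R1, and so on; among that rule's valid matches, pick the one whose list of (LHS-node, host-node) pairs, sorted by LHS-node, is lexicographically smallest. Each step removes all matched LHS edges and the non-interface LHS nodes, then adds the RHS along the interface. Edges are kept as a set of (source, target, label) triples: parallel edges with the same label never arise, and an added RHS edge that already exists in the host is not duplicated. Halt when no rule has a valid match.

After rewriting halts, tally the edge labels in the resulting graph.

start.  V:9 E:6  edges: 0-p->0 0-q->0 1-p->1 4-p->1 6-p->3 8-p->5
1. fire R3 via {0↦2, 1↦1, 2↦4}  →  V:7 E:5  edges: 0-p->0 0-q->0 1-p->1 6-p->3 8-p->5
2. fire R3 via {0↦7, 1↦3, 2↦6}  →  V:5 E:4  edges: 0-p->0 0-q->0 1-p->1 8-p->5
3. fire R3 via {0↦3, 1↦5, 2↦8}  →  V:3 E:3  edges: 0-p->0 0-q->0 1-p->1
normal form: no rule applies after step 3
NF edges: [(0, 0, 'p'), (0, 0, 'q'), (1, 1, 'p')]

Answer: p:2 q:1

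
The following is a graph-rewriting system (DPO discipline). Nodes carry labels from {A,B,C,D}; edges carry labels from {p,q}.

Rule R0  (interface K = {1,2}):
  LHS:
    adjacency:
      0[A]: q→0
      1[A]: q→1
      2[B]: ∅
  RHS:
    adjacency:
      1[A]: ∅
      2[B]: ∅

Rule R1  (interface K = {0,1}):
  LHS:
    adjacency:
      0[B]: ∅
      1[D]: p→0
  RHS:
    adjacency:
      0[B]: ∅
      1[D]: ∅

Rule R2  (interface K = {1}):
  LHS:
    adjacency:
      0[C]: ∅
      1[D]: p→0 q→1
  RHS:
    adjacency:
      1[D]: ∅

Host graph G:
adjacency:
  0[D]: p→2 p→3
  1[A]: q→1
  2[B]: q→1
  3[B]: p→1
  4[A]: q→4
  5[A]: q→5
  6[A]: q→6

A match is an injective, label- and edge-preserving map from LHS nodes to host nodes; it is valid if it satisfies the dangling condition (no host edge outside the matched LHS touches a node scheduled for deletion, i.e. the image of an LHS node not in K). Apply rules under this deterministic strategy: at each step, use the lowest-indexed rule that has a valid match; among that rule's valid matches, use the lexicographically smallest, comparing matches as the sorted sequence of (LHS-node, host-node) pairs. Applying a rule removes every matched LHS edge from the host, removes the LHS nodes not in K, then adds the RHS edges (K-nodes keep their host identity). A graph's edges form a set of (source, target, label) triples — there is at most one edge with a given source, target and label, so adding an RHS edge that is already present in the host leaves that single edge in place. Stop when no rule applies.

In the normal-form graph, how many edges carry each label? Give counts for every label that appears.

Answer: p:1 q:1

Derivation:
initial: |V|=7 |E|=8  E = 0-p->2 0-p->3 1-q->1 2-q->1 3-p->1 4-q->4 5-q->5 6-q->6
step 1: apply R0 at {0↦4, 1↦1, 2↦2}  → |V|=6 |E|=6  E = 0-p->2 0-p->3 2-q->1 3-p->1 5-q->5 6-q->6
step 2: apply R0 at {0↦5, 1↦6, 2↦2}  → |V|=5 |E|=4  E = 0-p->2 0-p->3 2-q->1 3-p->1
step 3: apply R1 at {0↦2, 1↦0}  → |V|=5 |E|=3  E = 0-p->3 2-q->1 3-p->1
step 4: apply R1 at {0↦3, 1↦0}  → |V|=5 |E|=2  E = 2-q->1 3-p->1
normal form: no rule applies after step 4
NF edges: [(2, 1, 'q'), (3, 1, 'p')]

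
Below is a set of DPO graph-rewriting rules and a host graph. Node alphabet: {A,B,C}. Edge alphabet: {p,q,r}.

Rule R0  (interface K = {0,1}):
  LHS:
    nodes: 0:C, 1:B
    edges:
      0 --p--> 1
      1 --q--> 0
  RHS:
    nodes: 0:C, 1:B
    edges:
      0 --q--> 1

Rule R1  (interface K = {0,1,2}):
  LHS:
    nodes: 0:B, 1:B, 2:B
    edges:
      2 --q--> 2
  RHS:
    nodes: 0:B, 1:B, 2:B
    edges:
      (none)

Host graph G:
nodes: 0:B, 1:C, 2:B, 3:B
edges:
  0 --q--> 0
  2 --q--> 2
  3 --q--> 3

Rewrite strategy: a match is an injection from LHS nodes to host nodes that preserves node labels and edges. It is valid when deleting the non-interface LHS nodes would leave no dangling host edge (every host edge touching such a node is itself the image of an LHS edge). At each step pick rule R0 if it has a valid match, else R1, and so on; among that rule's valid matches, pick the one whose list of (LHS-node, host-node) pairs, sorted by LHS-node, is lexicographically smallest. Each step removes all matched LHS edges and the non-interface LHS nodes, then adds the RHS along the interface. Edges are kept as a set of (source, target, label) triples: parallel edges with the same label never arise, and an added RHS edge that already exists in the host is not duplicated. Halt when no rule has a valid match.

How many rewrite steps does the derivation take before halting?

[0] host  ⇒  4 nodes, 3 edges  {0-q->0 2-q->2 3-q->3}
[1] R1 @ {0↦0, 1↦2, 2↦3}  ⇒  4 nodes, 2 edges  {0-q->0 2-q->2}
[2] R1 @ {0↦0, 1↦3, 2↦2}  ⇒  4 nodes, 1 edges  {0-q->0}
[3] R1 @ {0↦2, 1↦3, 2↦0}  ⇒  4 nodes, 0 edges  {∅}
normal form: no rule applies after step 3

Answer: 3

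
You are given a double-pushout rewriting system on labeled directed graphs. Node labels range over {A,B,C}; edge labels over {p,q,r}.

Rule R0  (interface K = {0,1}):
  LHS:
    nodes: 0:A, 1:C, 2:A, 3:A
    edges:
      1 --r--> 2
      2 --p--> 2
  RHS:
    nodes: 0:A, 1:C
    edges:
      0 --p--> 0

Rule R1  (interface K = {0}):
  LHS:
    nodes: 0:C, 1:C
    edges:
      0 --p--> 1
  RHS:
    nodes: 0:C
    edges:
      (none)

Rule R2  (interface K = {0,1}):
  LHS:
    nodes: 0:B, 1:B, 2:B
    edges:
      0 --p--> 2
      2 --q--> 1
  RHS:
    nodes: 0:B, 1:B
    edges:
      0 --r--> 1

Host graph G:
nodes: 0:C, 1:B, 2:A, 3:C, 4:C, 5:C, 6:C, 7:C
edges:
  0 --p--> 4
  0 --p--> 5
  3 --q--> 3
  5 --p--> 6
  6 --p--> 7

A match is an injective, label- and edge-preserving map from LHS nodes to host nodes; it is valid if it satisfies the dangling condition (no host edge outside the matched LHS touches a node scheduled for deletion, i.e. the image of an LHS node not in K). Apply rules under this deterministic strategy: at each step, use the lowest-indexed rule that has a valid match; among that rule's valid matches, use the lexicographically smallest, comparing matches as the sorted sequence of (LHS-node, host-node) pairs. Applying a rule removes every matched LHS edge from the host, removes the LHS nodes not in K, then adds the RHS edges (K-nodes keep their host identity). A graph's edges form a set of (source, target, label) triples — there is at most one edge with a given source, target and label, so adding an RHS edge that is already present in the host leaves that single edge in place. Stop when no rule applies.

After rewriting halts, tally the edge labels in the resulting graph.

start.  V:8 E:5  edges: 0-p->4 0-p->5 3-q->3 5-p->6 6-p->7
1. fire R1 via {0↦0, 1↦4}  →  V:7 E:4  edges: 0-p->5 3-q->3 5-p->6 6-p->7
2. fire R1 via {0↦6, 1↦7}  →  V:6 E:3  edges: 0-p->5 3-q->3 5-p->6
3. fire R1 via {0↦5, 1↦6}  →  V:5 E:2  edges: 0-p->5 3-q->3
4. fire R1 via {0↦0, 1↦5}  →  V:4 E:1  edges: 3-q->3
normal form: no rule applies after step 4
NF edges: [(3, 3, 'q')]

Answer: q:1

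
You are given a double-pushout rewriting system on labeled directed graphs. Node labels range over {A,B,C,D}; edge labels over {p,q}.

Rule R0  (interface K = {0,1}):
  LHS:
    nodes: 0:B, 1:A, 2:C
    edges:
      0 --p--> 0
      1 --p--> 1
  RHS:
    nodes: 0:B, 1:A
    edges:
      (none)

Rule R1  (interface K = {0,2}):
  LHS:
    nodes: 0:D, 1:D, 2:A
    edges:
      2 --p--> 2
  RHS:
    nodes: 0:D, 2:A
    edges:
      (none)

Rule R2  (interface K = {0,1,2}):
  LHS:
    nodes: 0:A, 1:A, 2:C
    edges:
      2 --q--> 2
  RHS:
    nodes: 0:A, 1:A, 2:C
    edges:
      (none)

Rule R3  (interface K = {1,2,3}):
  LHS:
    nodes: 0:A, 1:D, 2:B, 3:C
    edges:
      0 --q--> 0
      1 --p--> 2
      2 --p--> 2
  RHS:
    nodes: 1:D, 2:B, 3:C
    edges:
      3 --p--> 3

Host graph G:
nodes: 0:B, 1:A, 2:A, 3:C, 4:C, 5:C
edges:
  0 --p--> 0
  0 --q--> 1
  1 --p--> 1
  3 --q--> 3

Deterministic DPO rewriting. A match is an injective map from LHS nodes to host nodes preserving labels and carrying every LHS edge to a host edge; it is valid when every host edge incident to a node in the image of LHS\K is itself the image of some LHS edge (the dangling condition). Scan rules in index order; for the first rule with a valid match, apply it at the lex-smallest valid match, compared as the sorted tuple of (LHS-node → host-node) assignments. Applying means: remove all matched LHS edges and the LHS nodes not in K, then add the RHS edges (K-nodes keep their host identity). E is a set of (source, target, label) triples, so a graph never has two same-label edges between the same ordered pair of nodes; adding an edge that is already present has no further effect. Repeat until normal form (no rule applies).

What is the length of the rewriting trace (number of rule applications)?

Answer: 2

Derivation:
[0] host  ⇒  6 nodes, 4 edges  {0-p->0 0-q->1 1-p->1 3-q->3}
[1] R0 @ {0↦0, 1↦1, 2↦4}  ⇒  5 nodes, 2 edges  {0-q->1 3-q->3}
[2] R2 @ {0↦1, 1↦2, 2↦3}  ⇒  5 nodes, 1 edges  {0-q->1}
halt: no rule applies after step 2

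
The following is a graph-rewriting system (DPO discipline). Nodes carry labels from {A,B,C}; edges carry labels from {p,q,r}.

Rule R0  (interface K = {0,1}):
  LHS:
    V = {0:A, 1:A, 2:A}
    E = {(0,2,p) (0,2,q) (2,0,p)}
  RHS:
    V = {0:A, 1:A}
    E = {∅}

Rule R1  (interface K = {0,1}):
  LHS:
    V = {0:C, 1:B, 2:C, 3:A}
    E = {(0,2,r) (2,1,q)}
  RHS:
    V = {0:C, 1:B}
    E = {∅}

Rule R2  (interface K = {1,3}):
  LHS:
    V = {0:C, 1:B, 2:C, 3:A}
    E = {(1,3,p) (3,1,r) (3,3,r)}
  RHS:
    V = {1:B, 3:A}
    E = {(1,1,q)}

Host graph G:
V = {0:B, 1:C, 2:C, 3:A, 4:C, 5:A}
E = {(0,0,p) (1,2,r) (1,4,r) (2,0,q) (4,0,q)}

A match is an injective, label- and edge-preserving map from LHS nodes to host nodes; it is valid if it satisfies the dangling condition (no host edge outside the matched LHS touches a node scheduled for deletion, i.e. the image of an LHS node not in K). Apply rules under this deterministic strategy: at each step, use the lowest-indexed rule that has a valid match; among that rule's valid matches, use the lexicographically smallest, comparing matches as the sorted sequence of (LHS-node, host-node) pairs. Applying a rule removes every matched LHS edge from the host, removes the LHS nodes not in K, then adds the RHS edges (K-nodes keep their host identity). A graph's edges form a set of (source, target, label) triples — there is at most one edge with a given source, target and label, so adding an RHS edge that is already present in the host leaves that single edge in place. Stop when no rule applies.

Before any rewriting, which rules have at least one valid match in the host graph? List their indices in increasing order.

R0: no valid match — LHS pattern not found
R1: 4 valid matches — {0↦1, 1↦0, 2↦2, 3↦3}, {0↦1, 1↦0, 2↦2, 3↦5}, {0↦1, 1↦0, 2↦4, 3↦3} (+1 more)
R2: no valid match — LHS pattern not found

Answer: [R1]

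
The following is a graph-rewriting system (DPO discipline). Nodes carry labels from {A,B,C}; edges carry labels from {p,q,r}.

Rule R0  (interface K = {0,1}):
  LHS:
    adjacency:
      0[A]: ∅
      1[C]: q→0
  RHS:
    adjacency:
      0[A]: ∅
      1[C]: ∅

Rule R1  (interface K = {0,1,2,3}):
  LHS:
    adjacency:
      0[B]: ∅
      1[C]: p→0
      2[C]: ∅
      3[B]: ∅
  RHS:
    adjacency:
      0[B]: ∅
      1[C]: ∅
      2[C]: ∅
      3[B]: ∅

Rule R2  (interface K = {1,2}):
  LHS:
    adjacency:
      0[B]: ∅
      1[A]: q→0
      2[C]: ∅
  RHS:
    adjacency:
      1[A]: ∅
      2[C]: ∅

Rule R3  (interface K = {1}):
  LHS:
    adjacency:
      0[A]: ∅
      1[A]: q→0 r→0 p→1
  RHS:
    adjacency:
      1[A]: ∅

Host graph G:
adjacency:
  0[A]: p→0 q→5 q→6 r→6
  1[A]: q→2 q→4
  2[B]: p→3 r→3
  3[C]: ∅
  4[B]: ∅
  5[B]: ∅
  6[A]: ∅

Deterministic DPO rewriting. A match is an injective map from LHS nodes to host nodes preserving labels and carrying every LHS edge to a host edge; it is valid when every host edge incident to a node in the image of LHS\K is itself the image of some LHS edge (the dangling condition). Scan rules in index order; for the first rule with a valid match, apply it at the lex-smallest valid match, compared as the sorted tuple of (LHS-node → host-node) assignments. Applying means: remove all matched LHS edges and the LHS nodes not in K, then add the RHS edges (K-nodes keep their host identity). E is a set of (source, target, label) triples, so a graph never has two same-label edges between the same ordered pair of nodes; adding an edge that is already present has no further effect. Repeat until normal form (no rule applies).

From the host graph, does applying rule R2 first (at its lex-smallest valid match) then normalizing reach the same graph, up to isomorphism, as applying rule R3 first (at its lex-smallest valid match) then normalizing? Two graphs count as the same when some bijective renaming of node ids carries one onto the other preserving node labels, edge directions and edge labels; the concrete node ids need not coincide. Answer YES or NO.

Answer: YES

Steps:
branch R2-first: apply at {0↦4, 1↦1, 2↦3} → |E|=7, then 2 more step(s) → NF |V|=4 |E|=3 V={0:A, 1:A, 2:B, 3:C} E=1-q->2 2-p->3 2-r->3
branch R3-first: apply at {0↦6, 1↦0} → |E|=5, then 2 more step(s) → NF |V|=4 |E|=3 V={0:A, 1:A, 2:B, 3:C} E=1-q->2 2-p->3 2-r->3
graphs isomorphic (equal up to label-preserving node renaming)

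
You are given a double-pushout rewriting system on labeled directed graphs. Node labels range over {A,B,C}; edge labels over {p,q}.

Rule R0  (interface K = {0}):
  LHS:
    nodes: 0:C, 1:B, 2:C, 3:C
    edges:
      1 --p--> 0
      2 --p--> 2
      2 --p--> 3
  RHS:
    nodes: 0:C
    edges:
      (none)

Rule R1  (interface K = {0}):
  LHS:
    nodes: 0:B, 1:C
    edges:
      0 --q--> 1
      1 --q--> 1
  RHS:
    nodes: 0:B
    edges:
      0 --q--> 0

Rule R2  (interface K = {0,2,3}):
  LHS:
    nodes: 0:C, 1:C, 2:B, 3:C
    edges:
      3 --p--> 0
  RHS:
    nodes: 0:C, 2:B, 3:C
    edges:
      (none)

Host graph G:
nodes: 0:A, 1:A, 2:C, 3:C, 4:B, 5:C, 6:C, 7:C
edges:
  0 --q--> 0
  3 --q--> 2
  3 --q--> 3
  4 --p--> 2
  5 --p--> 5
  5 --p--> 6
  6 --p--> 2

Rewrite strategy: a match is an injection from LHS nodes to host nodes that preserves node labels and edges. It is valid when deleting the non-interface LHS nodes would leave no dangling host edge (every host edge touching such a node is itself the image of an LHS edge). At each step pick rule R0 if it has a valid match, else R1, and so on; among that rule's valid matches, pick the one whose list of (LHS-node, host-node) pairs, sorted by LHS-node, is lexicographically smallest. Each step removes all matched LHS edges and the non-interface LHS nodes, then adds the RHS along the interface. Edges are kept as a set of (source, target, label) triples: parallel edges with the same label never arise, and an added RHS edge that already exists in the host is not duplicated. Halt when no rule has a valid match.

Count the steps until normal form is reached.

start.  V:8 E:7  edges: 0-q->0 3-q->2 3-q->3 4-p->2 5-p->5 5-p->6 6-p->2
1. fire R2 via {0↦2, 1↦7, 2↦4, 3↦6}  →  V:7 E:6  edges: 0-q->0 3-q->2 3-q->3 4-p->2 5-p->5 5-p->6
2. fire R0 via {0↦2, 1↦4, 2↦5, 3↦6}  →  V:4 E:3  edges: 0-q->0 3-q->2 3-q->3
final graph: no rule applies after step 2

Answer: 2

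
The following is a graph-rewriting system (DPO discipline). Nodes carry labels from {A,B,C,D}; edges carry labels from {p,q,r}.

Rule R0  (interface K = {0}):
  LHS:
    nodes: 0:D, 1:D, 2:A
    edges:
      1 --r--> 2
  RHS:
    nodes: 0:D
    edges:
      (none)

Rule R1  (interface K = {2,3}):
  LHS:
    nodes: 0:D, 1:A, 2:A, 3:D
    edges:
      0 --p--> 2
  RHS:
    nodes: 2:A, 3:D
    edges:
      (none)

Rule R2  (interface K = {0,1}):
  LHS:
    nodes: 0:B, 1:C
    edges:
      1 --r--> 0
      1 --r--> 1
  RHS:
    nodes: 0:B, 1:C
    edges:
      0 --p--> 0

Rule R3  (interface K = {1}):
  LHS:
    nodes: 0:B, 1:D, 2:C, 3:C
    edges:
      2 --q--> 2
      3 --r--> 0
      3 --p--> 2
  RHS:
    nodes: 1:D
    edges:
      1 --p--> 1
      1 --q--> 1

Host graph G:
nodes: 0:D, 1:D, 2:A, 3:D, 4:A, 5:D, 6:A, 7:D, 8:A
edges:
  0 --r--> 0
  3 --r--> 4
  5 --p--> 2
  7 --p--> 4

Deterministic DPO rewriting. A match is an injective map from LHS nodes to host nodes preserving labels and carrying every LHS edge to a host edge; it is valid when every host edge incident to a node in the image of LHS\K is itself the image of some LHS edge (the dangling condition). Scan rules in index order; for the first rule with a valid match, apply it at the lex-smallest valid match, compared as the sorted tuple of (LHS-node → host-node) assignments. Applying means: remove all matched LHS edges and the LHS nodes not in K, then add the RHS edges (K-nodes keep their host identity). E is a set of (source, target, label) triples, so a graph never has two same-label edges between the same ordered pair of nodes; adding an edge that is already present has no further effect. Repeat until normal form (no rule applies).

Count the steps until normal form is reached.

Answer: 3

Steps:
start.  V:9 E:4  edges: 0-r->0 3-r->4 5-p->2 7-p->4
1. fire R1 via {0↦5, 1↦6, 2↦2, 3↦0}  →  V:7 E:3  edges: 0-r->0 3-r->4 7-p->4
2. fire R1 via {0↦7, 1↦2, 2↦4, 3↦0}  →  V:5 E:2  edges: 0-r->0 3-r->4
3. fire R0 via {0↦0, 1↦3, 2↦4}  →  V:3 E:1  edges: 0-r->0
normal form: no rule applies after step 3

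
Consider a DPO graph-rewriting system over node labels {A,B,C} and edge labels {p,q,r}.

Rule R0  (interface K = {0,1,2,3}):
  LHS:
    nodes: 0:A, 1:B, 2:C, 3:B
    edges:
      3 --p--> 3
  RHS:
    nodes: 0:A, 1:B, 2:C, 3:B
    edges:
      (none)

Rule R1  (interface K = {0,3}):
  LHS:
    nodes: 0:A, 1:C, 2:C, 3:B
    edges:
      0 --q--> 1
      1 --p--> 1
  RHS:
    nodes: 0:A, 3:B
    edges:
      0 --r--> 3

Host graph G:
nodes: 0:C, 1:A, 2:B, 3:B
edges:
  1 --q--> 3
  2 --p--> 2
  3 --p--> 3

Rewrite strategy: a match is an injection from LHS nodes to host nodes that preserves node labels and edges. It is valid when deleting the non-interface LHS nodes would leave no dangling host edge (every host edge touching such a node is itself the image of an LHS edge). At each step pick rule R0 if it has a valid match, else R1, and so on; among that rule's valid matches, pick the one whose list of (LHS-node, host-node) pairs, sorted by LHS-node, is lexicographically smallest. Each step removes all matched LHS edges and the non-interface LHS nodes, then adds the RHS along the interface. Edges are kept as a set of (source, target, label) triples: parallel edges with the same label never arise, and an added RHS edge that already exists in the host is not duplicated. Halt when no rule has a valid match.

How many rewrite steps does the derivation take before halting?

Answer: 2

Derivation:
start.  V:4 E:3  edges: 1-q->3 2-p->2 3-p->3
1. fire R0 via {0↦1, 1↦2, 2↦0, 3↦3}  →  V:4 E:2  edges: 1-q->3 2-p->2
2. fire R0 via {0↦1, 1↦3, 2↦0, 3↦2}  →  V:4 E:1  edges: 1-q->3
halt: no rule applies after step 2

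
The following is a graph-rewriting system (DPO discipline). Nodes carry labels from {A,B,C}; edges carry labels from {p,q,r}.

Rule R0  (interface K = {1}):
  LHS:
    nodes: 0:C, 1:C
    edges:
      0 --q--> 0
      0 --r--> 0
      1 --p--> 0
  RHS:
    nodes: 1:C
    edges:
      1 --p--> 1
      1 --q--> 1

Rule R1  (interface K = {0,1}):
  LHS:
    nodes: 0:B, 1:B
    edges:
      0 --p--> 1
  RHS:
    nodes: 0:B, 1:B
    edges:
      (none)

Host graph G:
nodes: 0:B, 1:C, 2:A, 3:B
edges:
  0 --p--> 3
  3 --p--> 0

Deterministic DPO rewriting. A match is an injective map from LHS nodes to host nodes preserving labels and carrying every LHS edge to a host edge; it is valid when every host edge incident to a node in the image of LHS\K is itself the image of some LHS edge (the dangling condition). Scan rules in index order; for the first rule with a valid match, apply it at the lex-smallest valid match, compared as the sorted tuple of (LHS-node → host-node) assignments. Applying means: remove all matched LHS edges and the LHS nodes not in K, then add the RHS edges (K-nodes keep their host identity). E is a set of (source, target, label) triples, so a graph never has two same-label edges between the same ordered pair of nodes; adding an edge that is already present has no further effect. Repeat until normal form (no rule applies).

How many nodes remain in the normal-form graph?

Answer: 4

Rewrite trace:
start.  V:4 E:2  edges: 0-p->3 3-p->0
1. fire R1 via {0↦0, 1↦3}  →  V:4 E:1  edges: 3-p->0
2. fire R1 via {0↦3, 1↦0}  →  V:4 E:0  edges: ∅
halt: no rule applies after step 2
NF nodes: {0:B, 1:C, 2:A, 3:B}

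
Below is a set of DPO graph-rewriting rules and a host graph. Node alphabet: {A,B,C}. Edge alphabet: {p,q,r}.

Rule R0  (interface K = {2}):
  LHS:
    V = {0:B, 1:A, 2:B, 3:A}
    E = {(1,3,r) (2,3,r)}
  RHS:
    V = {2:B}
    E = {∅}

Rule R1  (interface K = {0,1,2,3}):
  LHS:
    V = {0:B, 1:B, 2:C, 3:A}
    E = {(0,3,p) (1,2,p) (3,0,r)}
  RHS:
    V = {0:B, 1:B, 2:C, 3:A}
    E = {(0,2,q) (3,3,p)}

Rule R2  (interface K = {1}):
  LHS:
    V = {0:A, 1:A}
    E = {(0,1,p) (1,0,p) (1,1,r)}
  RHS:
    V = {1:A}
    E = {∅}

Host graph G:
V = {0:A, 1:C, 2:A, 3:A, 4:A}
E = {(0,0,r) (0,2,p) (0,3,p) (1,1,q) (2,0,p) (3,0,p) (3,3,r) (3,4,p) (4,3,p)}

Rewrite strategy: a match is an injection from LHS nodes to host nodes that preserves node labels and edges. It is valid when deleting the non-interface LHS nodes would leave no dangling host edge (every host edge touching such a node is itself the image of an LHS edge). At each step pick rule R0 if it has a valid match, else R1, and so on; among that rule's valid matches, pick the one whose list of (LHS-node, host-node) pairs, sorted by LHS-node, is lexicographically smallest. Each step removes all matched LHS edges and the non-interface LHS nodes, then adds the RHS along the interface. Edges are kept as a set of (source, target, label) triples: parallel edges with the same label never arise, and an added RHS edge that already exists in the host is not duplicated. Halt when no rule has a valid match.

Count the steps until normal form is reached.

Answer: 2

Steps:
start.  V:5 E:9  edges: 0-r->0 0-p->2 0-p->3 1-q->1 2-p->0 3-p->0 3-r->3 3-p->4 4-p->3
1. fire R2 via {0↦2, 1↦0}  →  V:4 E:6  edges: 0-p->3 1-q->1 3-p->0 3-r->3 3-p->4 4-p->3
2. fire R2 via {0↦0, 1↦3}  →  V:3 E:3  edges: 1-q->1 3-p->4 4-p->3
final graph: no rule applies after step 2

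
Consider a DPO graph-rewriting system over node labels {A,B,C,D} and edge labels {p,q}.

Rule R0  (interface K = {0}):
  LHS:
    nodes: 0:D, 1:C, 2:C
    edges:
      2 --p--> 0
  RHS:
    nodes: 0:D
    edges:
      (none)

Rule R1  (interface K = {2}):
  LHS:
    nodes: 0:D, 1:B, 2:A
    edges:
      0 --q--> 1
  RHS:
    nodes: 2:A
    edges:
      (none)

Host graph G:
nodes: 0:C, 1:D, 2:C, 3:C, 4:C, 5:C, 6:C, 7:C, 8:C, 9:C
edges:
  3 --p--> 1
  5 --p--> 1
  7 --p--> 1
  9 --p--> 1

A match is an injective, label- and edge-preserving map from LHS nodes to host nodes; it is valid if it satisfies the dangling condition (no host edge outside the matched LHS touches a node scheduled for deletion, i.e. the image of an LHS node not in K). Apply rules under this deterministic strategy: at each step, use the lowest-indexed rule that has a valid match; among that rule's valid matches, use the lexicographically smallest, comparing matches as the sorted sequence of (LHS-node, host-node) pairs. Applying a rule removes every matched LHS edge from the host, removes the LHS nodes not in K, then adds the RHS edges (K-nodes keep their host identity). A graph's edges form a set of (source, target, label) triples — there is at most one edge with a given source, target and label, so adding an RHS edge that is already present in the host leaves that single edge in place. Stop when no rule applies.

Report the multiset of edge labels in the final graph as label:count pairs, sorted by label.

[0] host  ⇒  10 nodes, 4 edges  {3-p->1 5-p->1 7-p->1 9-p->1}
[1] R0 @ {0↦1, 1↦0, 2↦3}  ⇒  8 nodes, 3 edges  {5-p->1 7-p->1 9-p->1}
[2] R0 @ {0↦1, 1↦2, 2↦5}  ⇒  6 nodes, 2 edges  {7-p->1 9-p->1}
[3] R0 @ {0↦1, 1↦4, 2↦7}  ⇒  4 nodes, 1 edges  {9-p->1}
[4] R0 @ {0↦1, 1↦6, 2↦9}  ⇒  2 nodes, 0 edges  {∅}
normal form: no rule applies after step 4
NF edges: []

Answer: (no edges)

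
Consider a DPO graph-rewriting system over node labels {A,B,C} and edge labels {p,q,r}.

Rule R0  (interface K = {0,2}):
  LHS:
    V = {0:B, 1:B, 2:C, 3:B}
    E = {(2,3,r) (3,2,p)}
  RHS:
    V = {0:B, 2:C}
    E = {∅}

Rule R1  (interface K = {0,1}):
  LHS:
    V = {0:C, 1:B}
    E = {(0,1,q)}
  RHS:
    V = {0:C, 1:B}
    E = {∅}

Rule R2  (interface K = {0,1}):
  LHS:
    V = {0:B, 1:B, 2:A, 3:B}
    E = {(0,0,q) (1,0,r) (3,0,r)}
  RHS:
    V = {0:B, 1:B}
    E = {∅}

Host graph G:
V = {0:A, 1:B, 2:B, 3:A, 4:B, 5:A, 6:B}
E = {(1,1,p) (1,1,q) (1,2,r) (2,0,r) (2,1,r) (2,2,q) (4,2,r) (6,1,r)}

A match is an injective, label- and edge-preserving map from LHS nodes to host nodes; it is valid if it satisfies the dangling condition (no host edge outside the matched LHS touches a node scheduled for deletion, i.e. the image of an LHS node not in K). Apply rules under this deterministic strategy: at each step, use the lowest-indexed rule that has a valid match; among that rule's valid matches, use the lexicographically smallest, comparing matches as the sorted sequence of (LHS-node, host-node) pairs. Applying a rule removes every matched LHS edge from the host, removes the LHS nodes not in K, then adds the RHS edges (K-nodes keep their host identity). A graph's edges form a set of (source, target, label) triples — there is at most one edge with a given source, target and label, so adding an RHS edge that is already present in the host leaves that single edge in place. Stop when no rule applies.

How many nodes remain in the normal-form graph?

initial: |V|=7 |E|=8  E = 1-p->1 1-q->1 1-r->2 2-r->0 2-r->1 2-q->2 4-r->2 6-r->1
step 1: apply R2 at {0↦1, 1↦2, 2↦3, 3↦6}  → |V|=5 |E|=5  E = 1-p->1 1-r->2 2-r->0 2-q->2 4-r->2
step 2: apply R2 at {0↦2, 1↦1, 2↦5, 3↦4}  → |V|=3 |E|=2  E = 1-p->1 2-r->0
normal form: no rule applies after step 2
NF nodes: {0:A, 1:B, 2:B}

Answer: 3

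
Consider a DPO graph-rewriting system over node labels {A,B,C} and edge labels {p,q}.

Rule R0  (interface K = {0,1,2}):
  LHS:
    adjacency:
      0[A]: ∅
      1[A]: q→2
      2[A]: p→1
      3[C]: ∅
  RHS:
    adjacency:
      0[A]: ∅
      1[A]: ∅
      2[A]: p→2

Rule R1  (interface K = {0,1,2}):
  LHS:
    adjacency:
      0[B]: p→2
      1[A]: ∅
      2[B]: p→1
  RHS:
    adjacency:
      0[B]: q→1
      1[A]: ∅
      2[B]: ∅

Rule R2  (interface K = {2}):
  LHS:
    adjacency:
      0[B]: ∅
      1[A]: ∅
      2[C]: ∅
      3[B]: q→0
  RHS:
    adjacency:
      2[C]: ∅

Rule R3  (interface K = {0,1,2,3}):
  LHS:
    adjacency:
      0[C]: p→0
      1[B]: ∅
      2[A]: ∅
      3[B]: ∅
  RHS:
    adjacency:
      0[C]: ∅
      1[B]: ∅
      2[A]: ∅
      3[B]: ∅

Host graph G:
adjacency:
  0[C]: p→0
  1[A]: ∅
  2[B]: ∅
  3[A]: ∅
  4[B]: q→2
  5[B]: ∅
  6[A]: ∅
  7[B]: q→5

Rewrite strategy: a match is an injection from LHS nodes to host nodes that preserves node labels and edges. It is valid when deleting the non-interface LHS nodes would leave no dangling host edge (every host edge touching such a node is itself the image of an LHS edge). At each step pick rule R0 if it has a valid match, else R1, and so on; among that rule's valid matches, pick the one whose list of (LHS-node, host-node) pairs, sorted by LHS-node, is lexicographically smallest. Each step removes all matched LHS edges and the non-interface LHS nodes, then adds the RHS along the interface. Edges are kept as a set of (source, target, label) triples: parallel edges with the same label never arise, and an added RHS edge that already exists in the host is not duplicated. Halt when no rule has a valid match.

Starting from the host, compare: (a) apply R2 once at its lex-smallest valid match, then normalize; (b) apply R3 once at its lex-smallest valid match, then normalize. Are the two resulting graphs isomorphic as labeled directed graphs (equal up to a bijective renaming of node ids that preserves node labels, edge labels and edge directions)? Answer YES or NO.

branch R2-first: apply at {0↦2, 1↦1, 2↦0, 3↦4} → |E|=2, then 1 more step(s) → NF |V|=2 |E|=1 V={0:C, 6:A} E=0-p->0
branch R3-first: apply at {0↦0, 1↦2, 2↦1, 3↦4} → |E|=2, then 2 more step(s) → NF |V|=2 |E|=0 V={0:C, 6:A} E=∅
graphs not isomorphic

Answer: NO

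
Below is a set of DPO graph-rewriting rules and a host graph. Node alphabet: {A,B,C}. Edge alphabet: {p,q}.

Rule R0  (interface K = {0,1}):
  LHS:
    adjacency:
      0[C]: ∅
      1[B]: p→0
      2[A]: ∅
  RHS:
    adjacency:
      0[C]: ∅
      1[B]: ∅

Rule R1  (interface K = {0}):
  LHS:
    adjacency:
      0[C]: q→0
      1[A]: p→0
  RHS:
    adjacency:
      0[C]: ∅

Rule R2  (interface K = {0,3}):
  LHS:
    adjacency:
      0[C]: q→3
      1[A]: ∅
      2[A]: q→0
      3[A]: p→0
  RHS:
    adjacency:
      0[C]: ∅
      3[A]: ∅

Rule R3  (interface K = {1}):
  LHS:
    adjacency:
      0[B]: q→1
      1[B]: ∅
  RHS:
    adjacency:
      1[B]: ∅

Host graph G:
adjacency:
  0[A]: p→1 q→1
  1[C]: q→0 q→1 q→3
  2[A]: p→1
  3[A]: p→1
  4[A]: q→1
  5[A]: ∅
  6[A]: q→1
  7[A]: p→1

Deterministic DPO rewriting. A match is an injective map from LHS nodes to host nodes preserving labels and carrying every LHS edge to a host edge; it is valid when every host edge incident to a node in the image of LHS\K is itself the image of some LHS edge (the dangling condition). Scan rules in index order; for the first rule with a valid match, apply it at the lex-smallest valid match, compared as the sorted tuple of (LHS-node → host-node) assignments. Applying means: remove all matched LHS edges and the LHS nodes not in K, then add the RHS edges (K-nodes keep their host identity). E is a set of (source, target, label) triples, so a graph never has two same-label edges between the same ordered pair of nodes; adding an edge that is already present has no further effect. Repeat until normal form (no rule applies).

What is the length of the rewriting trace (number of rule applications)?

Answer: 2

Rewrite trace:
[0] host  ⇒  8 nodes, 10 edges  {0-p->1 0-q->1 1-q->0 1-q->1 1-q->3 2-p->1 3-p->1 4-q->1 6-q->1 7-p->1}
[1] R1 @ {0↦1, 1↦2}  ⇒  7 nodes, 8 edges  {0-p->1 0-q->1 1-q->0 1-q->3 3-p->1 4-q->1 6-q->1 7-p->1}
[2] R2 @ {0↦1, 1↦5, 2↦4, 3↦0}  ⇒  5 nodes, 5 edges  {0-q->1 1-q->3 3-p->1 6-q->1 7-p->1}
final graph: no rule applies after step 2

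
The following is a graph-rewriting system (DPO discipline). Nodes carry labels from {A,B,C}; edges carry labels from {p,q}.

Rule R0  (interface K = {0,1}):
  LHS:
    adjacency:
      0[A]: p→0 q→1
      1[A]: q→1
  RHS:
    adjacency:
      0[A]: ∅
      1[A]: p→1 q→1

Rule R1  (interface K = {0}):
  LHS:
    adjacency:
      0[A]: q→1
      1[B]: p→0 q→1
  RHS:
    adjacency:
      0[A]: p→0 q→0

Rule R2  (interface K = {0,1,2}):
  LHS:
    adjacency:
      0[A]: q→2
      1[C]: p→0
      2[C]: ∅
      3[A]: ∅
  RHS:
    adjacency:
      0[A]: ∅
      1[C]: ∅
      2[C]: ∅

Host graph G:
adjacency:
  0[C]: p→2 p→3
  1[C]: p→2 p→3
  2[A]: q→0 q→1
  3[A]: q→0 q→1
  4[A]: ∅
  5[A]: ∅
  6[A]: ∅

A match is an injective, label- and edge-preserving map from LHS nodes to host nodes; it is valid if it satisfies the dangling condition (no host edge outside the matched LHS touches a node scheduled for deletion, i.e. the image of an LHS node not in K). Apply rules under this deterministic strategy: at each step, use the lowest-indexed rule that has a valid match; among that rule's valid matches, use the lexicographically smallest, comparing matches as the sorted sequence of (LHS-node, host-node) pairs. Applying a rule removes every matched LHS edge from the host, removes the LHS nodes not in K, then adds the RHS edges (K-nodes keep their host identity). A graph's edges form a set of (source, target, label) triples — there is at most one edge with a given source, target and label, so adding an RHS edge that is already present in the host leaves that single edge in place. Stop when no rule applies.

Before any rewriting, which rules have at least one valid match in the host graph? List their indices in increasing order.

Answer: [R2]

Derivation:
R0: no valid match — LHS pattern not found
R1: no valid match — LHS pattern not found
R2: 12 valid matches — {0↦2, 1↦0, 2↦1, 3↦4}, {0↦2, 1↦0, 2↦1, 3↦5}, {0↦2, 1↦0, 2↦1, 3↦6} (+9 more)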